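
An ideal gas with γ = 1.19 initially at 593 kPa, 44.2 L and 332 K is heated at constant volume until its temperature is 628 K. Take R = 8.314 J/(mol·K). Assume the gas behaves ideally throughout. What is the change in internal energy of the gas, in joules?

n = P₁V₁/(RT₁) = 593×44.2/(8.314×332) = 9.50 mol.
Isochoric: V stays 44.2 L; P/T = const ⇒ T₂ = 628 K, P₂ = 1120 kPa.
For an ideal gas ΔU = nCvΔT with Cv = R/(γ−1) = 43.8 J/(mol·K).
ΔU = 9.50×43.8×(628−332) = 123000 J.

123000 J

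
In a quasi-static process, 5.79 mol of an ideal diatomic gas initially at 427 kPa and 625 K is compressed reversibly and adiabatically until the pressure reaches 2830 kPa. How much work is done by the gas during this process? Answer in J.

-53900 J

V₁ = nRT₁/P₁ = 5.79×8.314×625/427 = 70.5 L.
Adiabatic: T₂/T₁ = (P₂/P₁)^((γ−1)/γ) ⇒ T₂ = 625×(6.63)^0.286 = 1070 K; V₂ = 18.2 L.
ΔU = nCvΔT = 5.79×20.8×(1070−625) = 53900 J.
Q = 0 for an adiabatic process, so W = −ΔU = -53900 J.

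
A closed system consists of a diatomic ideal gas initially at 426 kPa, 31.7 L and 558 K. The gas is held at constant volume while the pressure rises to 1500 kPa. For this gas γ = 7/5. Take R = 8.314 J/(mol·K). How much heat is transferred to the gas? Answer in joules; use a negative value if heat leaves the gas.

n = P₁V₁/(RT₁) = 426×31.7/(8.314×558) = 2.91 mol.
Isochoric: V stays 31.7 L; P/T = const ⇒ T₂ = 1960 K, P₂ = 1500 kPa.
W = 0 (no volume change).
ΔU = nCvΔT = 2.91×20.8×(1960−558) = 85100 J.
Q = ΔU = 85100 J.

85100 J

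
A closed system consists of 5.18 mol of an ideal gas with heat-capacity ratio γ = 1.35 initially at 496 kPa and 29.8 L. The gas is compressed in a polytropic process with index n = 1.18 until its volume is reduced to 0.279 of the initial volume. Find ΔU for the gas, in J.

T₁ = P₁V₁/(nR) = 496×29.8/(5.18×8.314) = 343 K.
Polytropic n=1.18: T₂ = T₁(V₁/V₂)^(n−1) = 343×(3.58)^0.18 = 432 K; P₂ = P₁(V₁/V₂)^n = 2240 kPa.
For an ideal gas ΔU = nCvΔT with Cv = R/(γ−1) = 23.8 J/(mol·K).
ΔU = 5.18×23.8×(432−343) = 10900 J.

10900 J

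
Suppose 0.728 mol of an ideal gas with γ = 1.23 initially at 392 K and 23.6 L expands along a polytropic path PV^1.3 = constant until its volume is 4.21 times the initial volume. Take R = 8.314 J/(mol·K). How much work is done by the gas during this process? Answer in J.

P₁ = nRT₁/V₁ = 0.728×8.314×392/23.6 = 101 kPa.
Polytropic n=1.3: T₂ = T₁(V₁/V₂)^(n−1) = 392×(0.238)^0.30 = 255 K; P₂ = P₁(V₁/V₂)^n = 15.5 kPa.
W = (P₁V₁−P₂V₂)/(n−1) = (101×23.6−15.5×99.4)/0.30 = 2770 J.

2770 J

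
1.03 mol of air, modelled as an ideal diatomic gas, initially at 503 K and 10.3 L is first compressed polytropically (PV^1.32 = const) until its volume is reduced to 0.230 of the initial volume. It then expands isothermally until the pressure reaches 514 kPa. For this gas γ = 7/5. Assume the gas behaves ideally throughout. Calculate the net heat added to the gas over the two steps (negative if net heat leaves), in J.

P₁ = nRT₁/V₁ = 1.03×8.314×503/10.3 = 418 kPa.
Step 1 — Polytropic n=1.32: T₂ = T₁(V₁/V₂)^(n−1) = 503×(4.35)^0.32 = 805 K; P₂ = P₁(V₁/V₂)^n = 2910 kPa.
W = (P₁V₁−P₂V₂)/(n−1) = (418×10.3−2910×2.37)/0.32 = -8080 J.
ΔU = nCvΔT = 1.03×20.8×(805−503) = 6470 J.
Q = ΔU + W = -1620 J.
State after step 1: P = 2910 kPa, V = 2.37 L, T = 805 K.
Step 2 — Isothermal: T stays 805 K; PV = const ⇒ V₂ = 13.4 L, P₂ = 514 kPa.
ΔU = 0 (ideal gas, T constant).
W = nRT ln(V₂/V₁) = 1.03×8.314×805×ln(5.66) = 12000 J.
Q = ΔU + W = 12000 J.
Net over both steps: W = 3870 J, Q = 10300 J, ΔU = 6470 J.

10300 J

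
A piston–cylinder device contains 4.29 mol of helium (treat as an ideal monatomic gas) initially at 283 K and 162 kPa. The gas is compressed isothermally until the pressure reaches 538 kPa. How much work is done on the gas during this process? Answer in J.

12100 J

V₁ = nRT₁/P₁ = 4.29×8.314×283/162 = 62.3 L.
Isothermal: T stays 283 K; PV = const ⇒ V₂ = 18.8 L, P₂ = 538 kPa.
W = nRT ln(V₂/V₁) = 4.29×8.314×283×ln(0.301) = -12100 J.
Work done on the gas = −W_by = 12100 J.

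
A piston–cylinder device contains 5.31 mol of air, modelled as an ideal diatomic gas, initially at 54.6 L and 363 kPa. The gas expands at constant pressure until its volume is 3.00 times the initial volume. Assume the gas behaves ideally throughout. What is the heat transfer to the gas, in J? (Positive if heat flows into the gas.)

139000 J

T₁ = P₁V₁/(nR) = 363×54.6/(5.31×8.314) = 449 K.
Isobaric: P stays 363 kPa; V/T = const ⇒ T₂ = 1350 K, V₂ = 164 L.
W = PΔV = 363×(164−54.6) kPa·L = 39600 J.
ΔU = nCvΔT = 5.31×20.8×(1350−449) = 99100 J.
Q = ΔU + W = nCpΔT = 139000 J.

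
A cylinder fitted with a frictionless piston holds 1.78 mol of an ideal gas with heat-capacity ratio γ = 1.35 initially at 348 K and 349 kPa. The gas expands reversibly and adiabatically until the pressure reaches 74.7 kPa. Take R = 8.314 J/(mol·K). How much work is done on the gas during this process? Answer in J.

V₁ = nRT₁/P₁ = 1.78×8.314×348/349 = 14.8 L.
Adiabatic: T₂/T₁ = (P₂/P₁)^((γ−1)/γ) ⇒ T₂ = 348×(0.214)^0.259 = 233 K; V₂ = 46.2 L.
ΔU = nCvΔT = 1.78×23.8×(233−348) = -4850 J.
Q = 0 for an adiabatic process, so W = −ΔU = 4850 J.
Work done on the gas = −W_by = -4850 J.

-4850 J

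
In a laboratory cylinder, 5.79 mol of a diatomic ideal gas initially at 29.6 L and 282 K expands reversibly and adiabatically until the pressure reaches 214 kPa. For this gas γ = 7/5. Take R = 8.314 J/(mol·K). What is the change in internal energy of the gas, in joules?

P₁ = nRT₁/V₁ = 5.79×8.314×282/29.6 = 459 kPa.
Adiabatic: T₂/T₁ = (P₂/P₁)^((γ−1)/γ) ⇒ T₂ = 282×(0.467)^0.286 = 227 K; V₂ = 51.0 L.
For an ideal gas ΔU = nCvΔT with Cv = (5/2)R = 20.8 J/(mol·K).
ΔU = 5.79×20.8×(227−282) = -6640 J.

-6640 J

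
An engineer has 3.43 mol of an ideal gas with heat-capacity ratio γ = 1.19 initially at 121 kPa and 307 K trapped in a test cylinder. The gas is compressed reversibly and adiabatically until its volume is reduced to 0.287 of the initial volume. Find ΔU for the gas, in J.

V₁ = nRT₁/P₁ = 3.43×8.314×307/121 = 72.4 L.
Adiabatic: TV^(γ−1) = const ⇒ T₂ = 307×(3.48)^0.190 = 389 K; PV^γ = const ⇒ P₂ = 534 kPa.
For an ideal gas ΔU = nCvΔT with Cv = R/(γ−1) = 43.8 J/(mol·K).
ΔU = 3.43×43.8×(389−307) = 12300 J.

12300 J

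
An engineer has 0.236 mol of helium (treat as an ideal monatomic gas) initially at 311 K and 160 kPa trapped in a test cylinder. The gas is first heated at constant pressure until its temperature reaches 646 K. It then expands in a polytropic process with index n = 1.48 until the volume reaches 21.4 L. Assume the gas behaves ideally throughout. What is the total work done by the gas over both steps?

V₁ = nRT₁/P₁ = 0.236×8.314×311/160 = 3.81 L.
Step 1 — Isobaric: P stays 160 kPa; V/T = const ⇒ T₂ = 646 K, V₂ = 7.92 L.
W = PΔV = 160×(7.92−3.81) kPa·L = 657 J.
ΔU = nCvΔT = 0.236×12.5×(646−311) = 986 J.
Q = ΔU + W = nCpΔT = 1640 J.
State after step 1: P = 160 kPa, V = 7.92 L, T = 646 K.
Step 2 — Polytropic n=1.48: T₂ = T₁(V₁/V₂)^(n−1) = 646×(0.370)^0.48 = 401 K; P₂ = P₁(V₁/V₂)^n = 36.8 kPa.
W = (P₁V₁−P₂V₂)/(n−1) = (160×7.92−36.8×21.4)/0.48 = 1000 J.
ΔU = nCvΔT = 0.236×12.5×(401−646) = -721 J.
Q = ΔU + W = 280 J.
Net over both steps: W = 1660 J, Q = 1920 J, ΔU = 265 J.

1660 J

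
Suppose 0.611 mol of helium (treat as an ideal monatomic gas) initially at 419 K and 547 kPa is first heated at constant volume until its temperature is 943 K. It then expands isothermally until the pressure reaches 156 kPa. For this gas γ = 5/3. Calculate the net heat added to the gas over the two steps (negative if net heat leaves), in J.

13900 J

V₁ = nRT₁/P₁ = 0.611×8.314×419/547 = 3.89 L.
Step 1 — Isochoric: V stays 3.89 L; P/T = const ⇒ T₂ = 943 K, P₂ = 1230 kPa.
W = 0 (no volume change).
ΔU = nCvΔT = 0.611×12.5×(943−419) = 3990 J.
Q = ΔU = 3990 J.
State after step 1: P = 1230 kPa, V = 3.89 L, T = 943 K.
Step 2 — Isothermal: T stays 943 K; PV = const ⇒ V₂ = 30.7 L, P₂ = 156 kPa.
ΔU = 0 (ideal gas, T constant).
W = nRT ln(V₂/V₁) = 0.611×8.314×943×ln(7.89) = 9900 J.
Q = ΔU + W = 9900 J.
Net over both steps: W = 9900 J, Q = 13900 J, ΔU = 3990 J.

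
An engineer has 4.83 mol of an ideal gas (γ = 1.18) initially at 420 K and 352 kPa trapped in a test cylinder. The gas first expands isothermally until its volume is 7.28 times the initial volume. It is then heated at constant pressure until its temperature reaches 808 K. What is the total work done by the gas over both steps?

V₁ = nRT₁/P₁ = 4.83×8.314×420/352 = 47.9 L.
Step 1 — Isothermal: T stays 420 K; PV = const ⇒ V₂ = 349 L, P₂ = 48.4 kPa.
ΔU = 0 (ideal gas, T constant).
W = nRT ln(V₂/V₁) = 4.83×8.314×420×ln(7.28) = 33500 J.
Q = ΔU + W = 33500 J.
State after step 1: P = 48.4 kPa, V = 349 L, T = 420 K.
Step 2 — Isobaric: P stays 48.4 kPa; V/T = const ⇒ T₂ = 808 K, V₂ = 671 L.
W = PΔV = 48.4×(671−349) kPa·L = 15600 J.
ΔU = nCvΔT = 4.83×46.2×(808−420) = 86600 J.
Q = ΔU + W = nCpΔT = 102000 J.
Net over both steps: W = 49100 J, Q = 136000 J, ΔU = 86600 J.

49100 J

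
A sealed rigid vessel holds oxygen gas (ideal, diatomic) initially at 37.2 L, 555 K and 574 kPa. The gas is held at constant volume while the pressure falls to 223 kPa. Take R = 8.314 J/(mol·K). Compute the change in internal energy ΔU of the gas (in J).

-32600 J

n = P₁V₁/(RT₁) = 574×37.2/(8.314×555) = 4.63 mol.
Isochoric: V stays 37.2 L; P/T = const ⇒ T₂ = 216 K, P₂ = 223 kPa.
For an ideal gas ΔU = nCvΔT with Cv = (5/2)R = 20.8 J/(mol·K).
ΔU = 4.63×20.8×(216−555) = -32600 J.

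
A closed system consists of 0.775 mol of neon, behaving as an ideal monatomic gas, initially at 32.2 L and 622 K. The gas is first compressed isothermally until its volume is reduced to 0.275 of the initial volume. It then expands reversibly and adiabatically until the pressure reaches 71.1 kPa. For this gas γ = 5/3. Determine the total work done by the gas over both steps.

P₁ = nRT₁/V₁ = 0.775×8.314×622/32.2 = 124 kPa.
Step 1 — Isothermal: T stays 622 K; PV = const ⇒ V₂ = 8.86 L, P₂ = 453 kPa.
ΔU = 0 (ideal gas, T constant).
W = nRT ln(V₂/V₁) = 0.775×8.314×622×ln(0.275) = -5170 J.
Q = ΔU + W = -5170 J.
State after step 1: P = 453 kPa, V = 8.86 L, T = 622 K.
Step 2 — Adiabatic: T₂/T₁ = (P₂/P₁)^((γ−1)/γ) ⇒ T₂ = 622×(0.157)^0.400 = 297 K; V₂ = 26.9 L.
ΔU = nCvΔT = 0.775×12.5×(297−622) = -3140 J.
Q = 0 for an adiabatic process, so W = −ΔU = 3140 J.
Net over both steps: W = -2030 J, Q = -5170 J, ΔU = -3140 J.

-2030 J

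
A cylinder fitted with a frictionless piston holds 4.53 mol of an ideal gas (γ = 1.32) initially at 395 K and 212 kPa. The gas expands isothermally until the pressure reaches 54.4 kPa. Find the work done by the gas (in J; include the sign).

20200 J

V₁ = nRT₁/P₁ = 4.53×8.314×395/212 = 70.2 L.
Isothermal: T stays 395 K; PV = const ⇒ V₂ = 273 L, P₂ = 54.4 kPa.
W = nRT ln(V₂/V₁) = 4.53×8.314×395×ln(3.90) = 20200 J.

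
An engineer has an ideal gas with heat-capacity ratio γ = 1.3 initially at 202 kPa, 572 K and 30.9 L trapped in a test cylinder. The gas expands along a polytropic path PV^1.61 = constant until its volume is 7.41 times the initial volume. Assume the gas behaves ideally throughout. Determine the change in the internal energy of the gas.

n = P₁V₁/(RT₁) = 202×30.9/(8.314×572) = 1.31 mol.
Polytropic n=1.61: T₂ = T₁(V₁/V₂)^(n−1) = 572×(0.135)^0.61 = 169 K; P₂ = P₁(V₁/V₂)^n = 8.03 kPa.
For an ideal gas ΔU = nCvΔT with Cv = R/(γ−1) = 27.7 J/(mol·K).
ΔU = 1.31×27.7×(169−572) = -14700 J.

-14700 J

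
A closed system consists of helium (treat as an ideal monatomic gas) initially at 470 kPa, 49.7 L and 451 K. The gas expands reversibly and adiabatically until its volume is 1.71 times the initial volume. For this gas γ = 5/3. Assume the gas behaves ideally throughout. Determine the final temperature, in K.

Adiabatic: TV^(γ−1) = const ⇒ T₂ = 451×(0.585)^0.667 = 315 K; PV^γ = const ⇒ P₂ = 192 kPa.

315 K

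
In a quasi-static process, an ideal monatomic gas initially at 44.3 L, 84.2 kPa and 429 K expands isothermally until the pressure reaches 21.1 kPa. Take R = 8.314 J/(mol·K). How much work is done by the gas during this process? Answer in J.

5160 J

n = P₁V₁/(RT₁) = 84.2×44.3/(8.314×429) = 1.05 mol.
Isothermal: T stays 429 K; PV = const ⇒ V₂ = 177 L, P₂ = 21.1 kPa.
W = nRT ln(V₂/V₁) = 1.05×8.314×429×ln(3.99) = 5160 J.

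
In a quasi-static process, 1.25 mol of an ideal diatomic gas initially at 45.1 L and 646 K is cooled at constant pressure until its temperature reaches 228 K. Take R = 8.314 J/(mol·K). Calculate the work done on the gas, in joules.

P₁ = nRT₁/V₁ = 1.25×8.314×646/45.1 = 149 kPa.
Isobaric: P stays 149 kPa; V/T = const ⇒ T₂ = 228 K, V₂ = 15.9 L.
W = PΔV = 149×(15.9−45.1) kPa·L = -4340 J.
Work done on the gas = −W_by = 4340 J.

4340 J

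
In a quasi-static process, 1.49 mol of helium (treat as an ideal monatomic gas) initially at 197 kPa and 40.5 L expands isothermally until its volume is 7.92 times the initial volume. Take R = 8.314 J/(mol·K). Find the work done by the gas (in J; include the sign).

16500 J

T₁ = P₁V₁/(nR) = 197×40.5/(1.49×8.314) = 644 K.
Isothermal: T stays 644 K; PV = const ⇒ V₂ = 321 L, P₂ = 24.9 kPa.
W = nRT ln(V₂/V₁) = 1.49×8.314×644×ln(7.92) = 16500 J.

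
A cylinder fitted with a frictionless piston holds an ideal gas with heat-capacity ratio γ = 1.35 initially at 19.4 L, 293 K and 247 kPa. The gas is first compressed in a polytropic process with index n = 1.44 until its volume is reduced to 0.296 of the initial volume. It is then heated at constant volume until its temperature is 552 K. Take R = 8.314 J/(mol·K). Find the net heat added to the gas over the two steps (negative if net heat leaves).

4390 J

n = P₁V₁/(RT₁) = 247×19.4/(8.314×293) = 1.97 mol.
Step 1 — Polytropic n=1.44: T₂ = T₁(V₁/V₂)^(n−1) = 293×(3.38)^0.44 = 501 K; P₂ = P₁(V₁/V₂)^n = 1430 kPa.
W = (P₁V₁−P₂V₂)/(n−1) = (247×19.4−1430×5.74)/0.44 = -7720 J.
ΔU = nCvΔT = 1.97×23.8×(501−293) = 9700 J.
Q = ΔU + W = 1980 J.
State after step 1: P = 1430 kPa, V = 5.74 L, T = 501 K.
Step 2 — Isochoric: V stays 5.74 L; P/T = const ⇒ T₂ = 552 K, P₂ = 1570 kPa.
W = 0 (no volume change).
ΔU = nCvΔT = 1.97×23.8×(552−501) = 2400 J.
Q = ΔU = 2400 J.
Net over both steps: W = -7720 J, Q = 4390 J, ΔU = 12100 J.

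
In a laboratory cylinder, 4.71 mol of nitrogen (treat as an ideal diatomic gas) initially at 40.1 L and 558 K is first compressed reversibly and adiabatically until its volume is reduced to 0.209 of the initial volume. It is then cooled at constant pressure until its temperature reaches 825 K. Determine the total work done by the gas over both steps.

P₁ = nRT₁/V₁ = 4.71×8.314×558/40.1 = 545 kPa.
Step 1 — Adiabatic: TV^(γ−1) = const ⇒ T₂ = 558×(4.78)^0.400 = 1040 K; PV^γ = const ⇒ P₂ = 4880 kPa.
ΔU = nCvΔT = 4.71×20.8×(1040−558) = 47500 J.
Q = 0 for an adiabatic process, so W = −ΔU = -47500 J.
State after step 1: P = 4880 kPa, V = 8.38 L, T = 1040 K.
Step 2 — Isobaric: P stays 4880 kPa; V/T = const ⇒ T₂ = 825 K, V₂ = 6.62 L.
W = PΔV = 4880×(6.62−8.38) kPa·L = -8560 J.
ΔU = nCvΔT = 4.71×20.8×(825−1040) = -21400 J.
Q = ΔU + W = nCpΔT = -30000 J.
Net over both steps: W = -56100 J, Q = -30000 J, ΔU = 26100 J.

-56100 J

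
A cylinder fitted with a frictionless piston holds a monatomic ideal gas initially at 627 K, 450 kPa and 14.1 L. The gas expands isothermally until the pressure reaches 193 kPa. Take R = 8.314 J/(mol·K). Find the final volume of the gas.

Isothermal: T stays 627 K; PV = const ⇒ V₂ = 32.9 L, P₂ = 193 kPa.

32.9 L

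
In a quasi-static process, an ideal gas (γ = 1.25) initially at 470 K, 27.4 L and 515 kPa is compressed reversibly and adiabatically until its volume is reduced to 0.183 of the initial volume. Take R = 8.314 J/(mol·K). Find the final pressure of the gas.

4300 kPa

Adiabatic: TV^(γ−1) = const ⇒ T₂ = 470×(5.46)^0.250 = 719 K; PV^γ = const ⇒ P₂ = 4300 kPa.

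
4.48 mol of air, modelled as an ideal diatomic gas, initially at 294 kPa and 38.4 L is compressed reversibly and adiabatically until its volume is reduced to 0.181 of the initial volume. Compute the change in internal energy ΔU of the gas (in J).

T₁ = P₁V₁/(nR) = 294×38.4/(4.48×8.314) = 303 K.
Adiabatic: TV^(γ−1) = const ⇒ T₂ = 303×(5.52)^0.400 = 601 K; PV^γ = const ⇒ P₂ = 3220 kPa.
For an ideal gas ΔU = nCvΔT with Cv = (5/2)R = 20.8 J/(mol·K).
ΔU = 4.48×20.8×(601−303) = 27700 J.

27700 J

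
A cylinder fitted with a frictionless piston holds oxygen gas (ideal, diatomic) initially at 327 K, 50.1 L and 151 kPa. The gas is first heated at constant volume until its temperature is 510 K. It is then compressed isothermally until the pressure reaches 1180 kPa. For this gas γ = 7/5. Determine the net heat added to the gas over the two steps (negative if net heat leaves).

-8430 J

n = P₁V₁/(RT₁) = 151×50.1/(8.314×327) = 2.78 mol.
Step 1 — Isochoric: V stays 50.1 L; P/T = const ⇒ T₂ = 510 K, P₂ = 236 kPa.
W = 0 (no volume change).
ΔU = nCvΔT = 2.78×20.8×(510−327) = 10600 J.
Q = ΔU = 10600 J.
State after step 1: P = 236 kPa, V = 50.1 L, T = 510 K.
Step 2 — Isothermal: T stays 510 K; PV = const ⇒ V₂ = 10.0 L, P₂ = 1180 kPa.
ΔU = 0 (ideal gas, T constant).
W = nRT ln(V₂/V₁) = 2.78×8.314×510×ln(0.200) = -19000 J.
Q = ΔU + W = -19000 J.
Net over both steps: W = -19000 J, Q = -8430 J, ΔU = 10600 J.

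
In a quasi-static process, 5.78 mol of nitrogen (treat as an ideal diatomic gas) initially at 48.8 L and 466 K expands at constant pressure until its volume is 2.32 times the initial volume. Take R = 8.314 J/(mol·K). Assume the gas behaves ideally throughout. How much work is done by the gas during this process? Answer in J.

P₁ = nRT₁/V₁ = 5.78×8.314×466/48.8 = 459 kPa.
Isobaric: P stays 459 kPa; V/T = const ⇒ T₂ = 1080 K, V₂ = 113 L.
W = PΔV = 459×(113−48.8) kPa·L = 29600 J.

29600 J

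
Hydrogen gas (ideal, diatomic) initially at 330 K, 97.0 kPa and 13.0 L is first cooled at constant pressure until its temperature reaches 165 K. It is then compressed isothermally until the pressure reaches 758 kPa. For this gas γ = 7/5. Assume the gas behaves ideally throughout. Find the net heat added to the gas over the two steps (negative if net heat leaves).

-3500 J

n = P₁V₁/(RT₁) = 97.0×13.0/(8.314×330) = 0.460 mol.
Step 1 — Isobaric: P stays 97.0 kPa; V/T = const ⇒ T₂ = 165 K, V₂ = 6.50 L.
W = PΔV = 97.0×(6.50−13.0) kPa·L = -630 J.
ΔU = nCvΔT = 0.460×20.8×(165−330) = -1580 J.
Q = ΔU + W = nCpΔT = -2210 J.
State after step 1: P = 97.0 kPa, V = 6.50 L, T = 165 K.
Step 2 — Isothermal: T stays 165 K; PV = const ⇒ V₂ = 0.832 L, P₂ = 758 kPa.
ΔU = 0 (ideal gas, T constant).
W = nRT ln(V₂/V₁) = 0.460×8.314×165×ln(0.128) = -1300 J.
Q = ΔU + W = -1300 J.
Net over both steps: W = -1930 J, Q = -3500 J, ΔU = -1580 J.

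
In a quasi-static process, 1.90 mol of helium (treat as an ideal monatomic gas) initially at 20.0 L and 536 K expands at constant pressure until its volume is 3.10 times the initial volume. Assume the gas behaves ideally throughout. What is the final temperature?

1660 K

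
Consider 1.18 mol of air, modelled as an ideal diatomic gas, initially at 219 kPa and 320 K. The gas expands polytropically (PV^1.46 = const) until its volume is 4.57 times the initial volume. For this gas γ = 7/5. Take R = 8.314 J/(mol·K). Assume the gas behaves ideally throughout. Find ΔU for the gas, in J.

-3950 J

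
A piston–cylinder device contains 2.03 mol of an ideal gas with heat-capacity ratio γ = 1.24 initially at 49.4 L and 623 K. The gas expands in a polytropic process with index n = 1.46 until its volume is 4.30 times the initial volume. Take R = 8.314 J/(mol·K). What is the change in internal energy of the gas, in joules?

P₁ = nRT₁/V₁ = 2.03×8.314×623/49.4 = 213 kPa.
Polytropic n=1.46: T₂ = T₁(V₁/V₂)^(n−1) = 623×(0.233)^0.46 = 318 K; P₂ = P₁(V₁/V₂)^n = 25.3 kPa.
For an ideal gas ΔU = nCvΔT with Cv = R/(γ−1) = 34.6 J/(mol·K).
ΔU = 2.03×34.6×(318−623) = -21400 J.

-21400 J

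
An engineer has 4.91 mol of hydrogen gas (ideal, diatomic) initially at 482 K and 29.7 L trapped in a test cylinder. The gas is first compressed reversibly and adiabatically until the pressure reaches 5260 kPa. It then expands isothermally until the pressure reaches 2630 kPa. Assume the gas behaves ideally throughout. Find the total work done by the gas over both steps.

-15100 J

P₁ = nRT₁/V₁ = 4.91×8.314×482/29.7 = 662 kPa.
Step 1 — Adiabatic: T₂/T₁ = (P₂/P₁)^((γ−1)/γ) ⇒ T₂ = 482×(7.94)^0.286 = 871 K; V₂ = 6.76 L.
ΔU = nCvΔT = 4.91×20.8×(871−482) = 39700 J.
Q = 0 for an adiabatic process, so W = −ΔU = -39700 J.
State after step 1: P = 5260 kPa, V = 6.76 L, T = 871 K.
Step 2 — Isothermal: T stays 871 K; PV = const ⇒ V₂ = 13.5 L, P₂ = 2630 kPa.
ΔU = 0 (ideal gas, T constant).
W = nRT ln(V₂/V₁) = 4.91×8.314×871×ln(2.00) = 24700 J.
Q = ΔU + W = 24700 J.
Net over both steps: W = -15100 J, Q = 24700 J, ΔU = 39700 J.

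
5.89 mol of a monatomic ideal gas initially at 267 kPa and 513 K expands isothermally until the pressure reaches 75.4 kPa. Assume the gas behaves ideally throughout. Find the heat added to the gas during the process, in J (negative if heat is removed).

31800 J

V₁ = nRT₁/P₁ = 5.89×8.314×513/267 = 94.1 L.
Isothermal: T stays 513 K; PV = const ⇒ V₂ = 333 L, P₂ = 75.4 kPa.
ΔU = 0 (ideal gas, T constant).
W = nRT ln(V₂/V₁) = 5.89×8.314×513×ln(3.54) = 31800 J.
Q = ΔU + W = 31800 J.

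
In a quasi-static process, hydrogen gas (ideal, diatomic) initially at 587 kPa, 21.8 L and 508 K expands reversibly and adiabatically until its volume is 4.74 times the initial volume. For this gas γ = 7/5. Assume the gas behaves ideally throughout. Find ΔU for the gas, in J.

n = P₁V₁/(RT₁) = 587×21.8/(8.314×508) = 3.03 mol.
Adiabatic: TV^(γ−1) = const ⇒ T₂ = 508×(0.211)^0.400 = 273 K; PV^γ = const ⇒ P₂ = 66.5 kPa.
For an ideal gas ΔU = nCvΔT with Cv = (5/2)R = 20.8 J/(mol·K).
ΔU = 3.03×20.8×(273−508) = -14800 J.

-14800 J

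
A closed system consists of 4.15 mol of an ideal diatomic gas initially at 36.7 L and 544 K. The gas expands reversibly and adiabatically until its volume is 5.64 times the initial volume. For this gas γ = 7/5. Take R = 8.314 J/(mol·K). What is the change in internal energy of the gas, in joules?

-23400 J

P₁ = nRT₁/V₁ = 4.15×8.314×544/36.7 = 511 kPa.
Adiabatic: TV^(γ−1) = const ⇒ T₂ = 544×(0.177)^0.400 = 272 K; PV^γ = const ⇒ P₂ = 45.4 kPa.
For an ideal gas ΔU = nCvΔT with Cv = (5/2)R = 20.8 J/(mol·K).
ΔU = 4.15×20.8×(272−544) = -23400 J.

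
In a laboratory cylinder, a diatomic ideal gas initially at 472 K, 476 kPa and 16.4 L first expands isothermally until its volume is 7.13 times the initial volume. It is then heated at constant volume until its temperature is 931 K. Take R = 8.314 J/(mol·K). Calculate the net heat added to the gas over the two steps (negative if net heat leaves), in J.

n = P₁V₁/(RT₁) = 476×16.4/(8.314×472) = 1.99 mol.
Step 1 — Isothermal: T stays 472 K; PV = const ⇒ V₂ = 117 L, P₂ = 66.8 kPa.
ΔU = 0 (ideal gas, T constant).
W = nRT ln(V₂/V₁) = 1.99×8.314×472×ln(7.13) = 15300 J.
Q = ΔU + W = 15300 J.
State after step 1: P = 66.8 kPa, V = 117 L, T = 472 K.
Step 2 — Isochoric: V stays 117 L; P/T = const ⇒ T₂ = 931 K, P₂ = 132 kPa.
W = 0 (no volume change).
ΔU = nCvΔT = 1.99×20.8×(931−472) = 19000 J.
Q = ΔU = 19000 J.
Net over both steps: W = 15300 J, Q = 34300 J, ΔU = 19000 J.

34300 J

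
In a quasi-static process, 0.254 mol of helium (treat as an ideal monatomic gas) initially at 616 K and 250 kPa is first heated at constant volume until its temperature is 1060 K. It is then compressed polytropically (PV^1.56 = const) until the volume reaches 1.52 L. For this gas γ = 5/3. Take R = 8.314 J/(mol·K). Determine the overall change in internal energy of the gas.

4740 J

V₁ = nRT₁/P₁ = 0.254×8.314×616/250 = 5.20 L.
Step 1 — Isochoric: V stays 5.20 L; P/T = const ⇒ T₂ = 1060 K, P₂ = 430 kPa.
W = 0 (no volume change).
ΔU = nCvΔT = 0.254×12.5×(1060−616) = 1410 J.
Q = ΔU = 1410 J.
State after step 1: P = 430 kPa, V = 5.20 L, T = 1060 K.
Step 2 — Polytropic n=1.56: T₂ = T₁(V₁/V₂)^(n−1) = 1060×(3.42)^0.56 = 2110 K; P₂ = P₁(V₁/V₂)^n = 2930 kPa.
W = (P₁V₁−P₂V₂)/(n−1) = (430×5.20−2930×1.52)/0.56 = -3970 J.
ΔU = nCvΔT = 0.254×12.5×(2110−1060) = 3330 J.
Q = ΔU + W = -634 J.
Net over both steps: W = -3970 J, Q = 772 J, ΔU = 4740 J.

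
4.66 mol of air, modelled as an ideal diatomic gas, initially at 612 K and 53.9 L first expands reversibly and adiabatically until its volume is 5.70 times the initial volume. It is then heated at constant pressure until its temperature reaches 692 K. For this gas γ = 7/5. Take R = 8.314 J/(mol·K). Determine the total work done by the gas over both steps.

44700 J

P₁ = nRT₁/V₁ = 4.66×8.314×612/53.9 = 440 kPa.
Step 1 — Adiabatic: TV^(γ−1) = const ⇒ T₂ = 612×(0.175)^0.400 = 305 K; PV^γ = const ⇒ P₂ = 38.5 kPa.
ΔU = nCvΔT = 4.66×20.8×(305−612) = -29700 J.
Q = 0 for an adiabatic process, so W = −ΔU = 29700 J.
State after step 1: P = 38.5 kPa, V = 307 L, T = 305 K.
Step 2 — Isobaric: P stays 38.5 kPa; V/T = const ⇒ T₂ = 692 K, V₂ = 697 L.
W = PΔV = 38.5×(697−307) kPa·L = 15000 J.
ΔU = nCvΔT = 4.66×20.8×(692−305) = 37500 J.
Q = ΔU + W = nCpΔT = 52500 J.
Net over both steps: W = 44700 J, Q = 52500 J, ΔU = 7750 J.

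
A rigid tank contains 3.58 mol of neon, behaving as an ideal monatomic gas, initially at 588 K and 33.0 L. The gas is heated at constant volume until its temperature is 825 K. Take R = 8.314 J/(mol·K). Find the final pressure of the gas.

P₁ = nRT₁/V₁ = 3.58×8.314×588/33.0 = 530 kPa.
Isochoric: V stays 33.0 L; P/T = const ⇒ T₂ = 825 K, P₂ = 744 kPa.

744 kPa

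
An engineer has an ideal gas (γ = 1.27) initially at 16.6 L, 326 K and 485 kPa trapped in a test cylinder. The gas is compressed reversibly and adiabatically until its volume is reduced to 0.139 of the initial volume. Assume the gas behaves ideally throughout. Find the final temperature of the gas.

Adiabatic: TV^(γ−1) = const ⇒ T₂ = 326×(7.19)^0.270 = 555 K; PV^γ = const ⇒ P₂ = 5940 kPa.

555 K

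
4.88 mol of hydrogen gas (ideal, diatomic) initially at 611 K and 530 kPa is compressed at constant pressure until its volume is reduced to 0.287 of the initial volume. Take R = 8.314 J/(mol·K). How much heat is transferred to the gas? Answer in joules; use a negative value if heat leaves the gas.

-61900 J

V₁ = nRT₁/P₁ = 4.88×8.314×611/530 = 46.8 L.
Isobaric: P stays 530 kPa; V/T = const ⇒ T₂ = 175 K, V₂ = 13.4 L.
W = PΔV = 530×(13.4−46.8) kPa·L = -17700 J.
ΔU = nCvΔT = 4.88×20.8×(175−611) = -44200 J.
Q = ΔU + W = nCpΔT = -61900 J.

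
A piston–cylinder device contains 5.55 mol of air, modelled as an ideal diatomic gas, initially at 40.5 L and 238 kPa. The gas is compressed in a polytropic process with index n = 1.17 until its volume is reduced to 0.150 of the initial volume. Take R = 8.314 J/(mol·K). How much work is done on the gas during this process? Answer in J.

T₁ = P₁V₁/(nR) = 238×40.5/(5.55×8.314) = 209 K.
Polytropic n=1.17: T₂ = T₁(V₁/V₂)^(n−1) = 209×(6.67)^0.17 = 288 K; P₂ = P₁(V₁/V₂)^n = 2190 kPa.
W = (P₁V₁−P₂V₂)/(n−1) = (238×40.5−2190×6.08)/0.17 = -21600 J.
Work done on the gas = −W_by = 21600 J.

21600 J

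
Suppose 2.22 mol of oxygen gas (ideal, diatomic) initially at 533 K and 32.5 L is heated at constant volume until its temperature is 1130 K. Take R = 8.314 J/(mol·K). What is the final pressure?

642 kPa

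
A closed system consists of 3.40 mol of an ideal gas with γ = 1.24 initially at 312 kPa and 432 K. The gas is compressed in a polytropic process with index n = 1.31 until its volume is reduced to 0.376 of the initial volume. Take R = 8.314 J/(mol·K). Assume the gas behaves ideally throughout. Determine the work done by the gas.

-14000 J

V₁ = nRT₁/P₁ = 3.40×8.314×432/312 = 39.1 L.
Polytropic n=1.31: T₂ = T₁(V₁/V₂)^(n−1) = 432×(2.66)^0.31 = 585 K; P₂ = P₁(V₁/V₂)^n = 1120 kPa.
W = (P₁V₁−P₂V₂)/(n−1) = (312×39.1−1120×14.7)/0.31 = -14000 J.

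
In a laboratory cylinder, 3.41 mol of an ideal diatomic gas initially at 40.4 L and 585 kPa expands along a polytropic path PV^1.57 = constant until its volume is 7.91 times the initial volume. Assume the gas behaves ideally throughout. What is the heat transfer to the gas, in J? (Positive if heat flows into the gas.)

T₁ = P₁V₁/(nR) = 585×40.4/(3.41×8.314) = 834 K.
Polytropic n=1.57: T₂ = T₁(V₁/V₂)^(n−1) = 834×(0.126)^0.57 = 256 K; P₂ = P₁(V₁/V₂)^n = 22.8 kPa.
W = (P₁V₁−P₂V₂)/(n−1) = (585×40.4−22.8×320)/0.57 = 28700 J.
ΔU = nCvΔT = 3.41×20.8×(256−834) = -40900 J.
Q = ΔU + W = -12200 J.

-12200 J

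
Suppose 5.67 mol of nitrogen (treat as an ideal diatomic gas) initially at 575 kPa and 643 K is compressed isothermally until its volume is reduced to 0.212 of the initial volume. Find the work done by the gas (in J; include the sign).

V₁ = nRT₁/P₁ = 5.67×8.314×643/575 = 52.7 L.
Isothermal: T stays 643 K; PV = const ⇒ V₂ = 11.2 L, P₂ = 2710 kPa.
W = nRT ln(V₂/V₁) = 5.67×8.314×643×ln(0.212) = -47000 J.

-47000 J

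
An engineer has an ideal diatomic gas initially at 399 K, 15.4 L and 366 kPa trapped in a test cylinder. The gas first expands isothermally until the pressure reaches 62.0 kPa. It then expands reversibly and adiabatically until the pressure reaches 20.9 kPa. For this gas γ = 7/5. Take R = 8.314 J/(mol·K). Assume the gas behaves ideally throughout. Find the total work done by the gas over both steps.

n = P₁V₁/(RT₁) = 366×15.4/(8.314×399) = 1.70 mol.
Step 1 — Isothermal: T stays 399 K; PV = const ⇒ V₂ = 90.9 L, P₂ = 62.0 kPa.
ΔU = 0 (ideal gas, T constant).
W = nRT ln(V₂/V₁) = 1.70×8.314×399×ln(5.90) = 10000 J.
Q = ΔU + W = 10000 J.
State after step 1: P = 62.0 kPa, V = 90.9 L, T = 399 K.
Step 2 — Adiabatic: T₂/T₁ = (P₂/P₁)^((γ−1)/γ) ⇒ T₂ = 399×(0.337)^0.286 = 292 K; V₂ = 198 L.
ΔU = nCvΔT = 1.70×20.8×(292−399) = -3760 J.
Q = 0 for an adiabatic process, so W = −ΔU = 3760 J.
Net over both steps: W = 13800 J, Q = 10000 J, ΔU = -3760 J.

13800 J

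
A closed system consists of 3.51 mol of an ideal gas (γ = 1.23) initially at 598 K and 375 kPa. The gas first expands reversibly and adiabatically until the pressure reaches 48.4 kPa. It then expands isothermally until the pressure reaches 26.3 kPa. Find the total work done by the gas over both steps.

31400 J

V₁ = nRT₁/P₁ = 3.51×8.314×598/375 = 46.5 L.
Step 1 — Adiabatic: T₂/T₁ = (P₂/P₁)^((γ−1)/γ) ⇒ T₂ = 598×(0.129)^0.187 = 408 K; V₂ = 246 L.
ΔU = nCvΔT = 3.51×36.1×(408−598) = -24100 J.
Q = 0 for an adiabatic process, so W = −ΔU = 24100 J.
State after step 1: P = 48.4 kPa, V = 246 L, T = 408 K.
Step 2 — Isothermal: T stays 408 K; PV = const ⇒ V₂ = 452 L, P₂ = 26.3 kPa.
ΔU = 0 (ideal gas, T constant).
W = nRT ln(V₂/V₁) = 3.51×8.314×408×ln(1.84) = 7260 J.
Q = ΔU + W = 7260 J.
Net over both steps: W = 31400 J, Q = 7260 J, ΔU = -24100 J.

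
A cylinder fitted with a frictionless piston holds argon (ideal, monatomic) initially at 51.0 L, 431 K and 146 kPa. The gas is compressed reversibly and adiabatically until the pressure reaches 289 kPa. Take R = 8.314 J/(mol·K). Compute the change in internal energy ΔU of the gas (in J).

3510 J

n = P₁V₁/(RT₁) = 146×51.0/(8.314×431) = 2.08 mol.
Adiabatic: T₂/T₁ = (P₂/P₁)^((γ−1)/γ) ⇒ T₂ = 431×(1.98)^0.400 = 566 K; V₂ = 33.9 L.
For an ideal gas ΔU = nCvΔT with Cv = (3/2)R = 12.5 J/(mol·K).
ΔU = 2.08×12.5×(566−431) = 3510 J.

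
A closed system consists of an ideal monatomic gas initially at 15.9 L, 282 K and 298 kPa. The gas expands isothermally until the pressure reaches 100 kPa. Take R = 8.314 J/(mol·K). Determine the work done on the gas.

-5170 J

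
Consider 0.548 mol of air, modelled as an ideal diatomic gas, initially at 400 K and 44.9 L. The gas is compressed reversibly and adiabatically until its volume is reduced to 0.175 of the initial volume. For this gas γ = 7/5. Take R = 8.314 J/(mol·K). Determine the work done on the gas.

P₁ = nRT₁/V₁ = 0.548×8.314×400/44.9 = 40.6 kPa.
Adiabatic: TV^(γ−1) = const ⇒ T₂ = 400×(5.71)^0.400 = 803 K; PV^γ = const ⇒ P₂ = 466 kPa.
ΔU = nCvΔT = 0.548×20.8×(803−400) = 4590 J.
Q = 0 for an adiabatic process, so W = −ΔU = -4590 J.
Work done on the gas = −W_by = 4590 J.

4590 J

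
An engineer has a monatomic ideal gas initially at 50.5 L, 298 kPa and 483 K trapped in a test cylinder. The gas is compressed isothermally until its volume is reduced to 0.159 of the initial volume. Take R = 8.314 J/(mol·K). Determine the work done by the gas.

-27700 J

n = P₁V₁/(RT₁) = 298×50.5/(8.314×483) = 3.75 mol.
Isothermal: T stays 483 K; PV = const ⇒ V₂ = 8.03 L, P₂ = 1870 kPa.
W = nRT ln(V₂/V₁) = 3.75×8.314×483×ln(0.159) = -27700 J.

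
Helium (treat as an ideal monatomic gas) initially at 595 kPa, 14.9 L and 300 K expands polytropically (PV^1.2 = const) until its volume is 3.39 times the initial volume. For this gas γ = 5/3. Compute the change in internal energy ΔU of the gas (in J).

n = P₁V₁/(RT₁) = 595×14.9/(8.314×300) = 3.55 mol.
Polytropic n=1.2: T₂ = T₁(V₁/V₂)^(n−1) = 300×(0.295)^0.20 = 235 K; P₂ = P₁(V₁/V₂)^n = 137 kPa.
For an ideal gas ΔU = nCvΔT with Cv = (3/2)R = 12.5 J/(mol·K).
ΔU = 3.55×12.5×(235−300) = -2880 J.

-2880 J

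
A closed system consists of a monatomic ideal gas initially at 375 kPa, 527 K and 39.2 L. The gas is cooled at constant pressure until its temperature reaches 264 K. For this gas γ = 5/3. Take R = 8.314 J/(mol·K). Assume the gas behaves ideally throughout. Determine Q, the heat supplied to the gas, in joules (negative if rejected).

n = P₁V₁/(RT₁) = 375×39.2/(8.314×527) = 3.36 mol.
Isobaric: P stays 375 kPa; V/T = const ⇒ T₂ = 264 K, V₂ = 19.6 L.
W = PΔV = 375×(19.6−39.2) kPa·L = -7340 J.
ΔU = nCvΔT = 3.36×12.5×(264−527) = -11000 J.
Q = ΔU + W = nCpΔT = -18300 J.

-18300 J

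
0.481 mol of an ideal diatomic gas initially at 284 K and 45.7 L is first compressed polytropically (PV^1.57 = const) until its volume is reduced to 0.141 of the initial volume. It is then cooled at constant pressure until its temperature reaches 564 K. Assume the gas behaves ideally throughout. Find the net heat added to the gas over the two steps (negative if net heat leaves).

-2510 J

P₁ = nRT₁/V₁ = 0.481×8.314×284/45.7 = 24.9 kPa.
Step 1 — Polytropic n=1.57: T₂ = T₁(V₁/V₂)^(n−1) = 284×(7.09)^0.57 = 867 K; P₂ = P₁(V₁/V₂)^n = 538 kPa.
W = (P₁V₁−P₂V₂)/(n−1) = (24.9×45.7−538×6.44)/0.57 = -4090 J.
ΔU = nCvΔT = 0.481×20.8×(867−284) = 5830 J.
Q = ΔU + W = 1740 J.
State after step 1: P = 538 kPa, V = 6.44 L, T = 867 K.
Step 2 — Isobaric: P stays 538 kPa; V/T = const ⇒ T₂ = 564 K, V₂ = 4.19 L.
W = PΔV = 538×(4.19−6.44) kPa·L = -1210 J.
ΔU = nCvΔT = 0.481×20.8×(564−867) = -3030 J.
Q = ΔU + W = nCpΔT = -4250 J.
Net over both steps: W = -5310 J, Q = -2510 J, ΔU = 2800 J.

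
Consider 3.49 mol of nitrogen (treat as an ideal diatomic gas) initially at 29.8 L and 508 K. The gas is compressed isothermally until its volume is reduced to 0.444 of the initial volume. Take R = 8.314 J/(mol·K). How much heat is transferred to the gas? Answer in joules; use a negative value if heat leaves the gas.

P₁ = nRT₁/V₁ = 3.49×8.314×508/29.8 = 495 kPa.
Isothermal: T stays 508 K; PV = const ⇒ V₂ = 13.2 L, P₂ = 1110 kPa.
ΔU = 0 (ideal gas, T constant).
W = nRT ln(V₂/V₁) = 3.49×8.314×508×ln(0.444) = -12000 J.
Q = ΔU + W = -12000 J.

-12000 J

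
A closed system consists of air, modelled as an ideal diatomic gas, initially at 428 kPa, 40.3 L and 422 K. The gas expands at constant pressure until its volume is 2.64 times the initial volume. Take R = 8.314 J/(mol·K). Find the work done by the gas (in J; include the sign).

28300 J

n = P₁V₁/(RT₁) = 428×40.3/(8.314×422) = 4.92 mol.
Isobaric: P stays 428 kPa; V/T = const ⇒ T₂ = 1110 K, V₂ = 106 L.
W = PΔV = 428×(106−40.3) kPa·L = 28300 J.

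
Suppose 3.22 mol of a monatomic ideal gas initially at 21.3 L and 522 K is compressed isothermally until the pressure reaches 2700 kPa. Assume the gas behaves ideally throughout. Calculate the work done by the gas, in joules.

P₁ = nRT₁/V₁ = 3.22×8.314×522/21.3 = 656 kPa.
Isothermal: T stays 522 K; PV = const ⇒ V₂ = 5.18 L, P₂ = 2700 kPa.
W = nRT ln(V₂/V₁) = 3.22×8.314×522×ln(0.243) = -19800 J.

-19800 J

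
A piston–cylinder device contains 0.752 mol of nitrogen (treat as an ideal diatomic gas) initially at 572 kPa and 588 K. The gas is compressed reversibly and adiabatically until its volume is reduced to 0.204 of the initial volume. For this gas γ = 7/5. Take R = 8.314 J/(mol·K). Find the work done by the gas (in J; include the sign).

V₁ = nRT₁/P₁ = 0.752×8.314×588/572 = 6.43 L.
Adiabatic: TV^(γ−1) = const ⇒ T₂ = 588×(4.90)^0.400 = 1110 K; PV^γ = const ⇒ P₂ = 5300 kPa.
ΔU = nCvΔT = 0.752×20.8×(1110−588) = 8170 J.
Q = 0 for an adiabatic process, so W = −ΔU = -8170 J.

-8170 J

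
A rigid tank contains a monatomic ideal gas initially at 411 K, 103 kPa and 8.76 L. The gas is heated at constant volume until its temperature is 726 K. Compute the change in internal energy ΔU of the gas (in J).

1040 J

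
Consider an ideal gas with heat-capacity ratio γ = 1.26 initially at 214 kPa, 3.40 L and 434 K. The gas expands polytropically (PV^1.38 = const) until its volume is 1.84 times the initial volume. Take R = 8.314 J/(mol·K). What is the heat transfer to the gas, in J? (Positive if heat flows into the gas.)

-183 J

n = P₁V₁/(RT₁) = 214×3.40/(8.314×434) = 0.202 mol.
Polytropic n=1.38: T₂ = T₁(V₁/V₂)^(n−1) = 434×(0.543)^0.38 = 344 K; P₂ = P₁(V₁/V₂)^n = 92.2 kPa.
W = (P₁V₁−P₂V₂)/(n−1) = (214×3.40−92.2×6.26)/0.38 = 396 J.
ΔU = nCvΔT = 0.202×32.0×(344−434) = -579 J.
Q = ΔU + W = -183 J.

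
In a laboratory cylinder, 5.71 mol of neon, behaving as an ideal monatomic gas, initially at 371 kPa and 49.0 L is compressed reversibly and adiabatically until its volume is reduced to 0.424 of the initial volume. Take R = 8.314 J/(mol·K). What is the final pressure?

1550 kPa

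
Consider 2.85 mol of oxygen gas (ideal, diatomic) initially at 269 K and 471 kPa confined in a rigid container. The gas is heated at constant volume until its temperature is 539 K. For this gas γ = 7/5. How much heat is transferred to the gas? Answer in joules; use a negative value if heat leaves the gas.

V₁ = nRT₁/P₁ = 2.85×8.314×269/471 = 13.5 L.
Isochoric: V stays 13.5 L; P/T = const ⇒ T₂ = 539 K, P₂ = 944 kPa.
W = 0 (no volume change).
ΔU = nCvΔT = 2.85×20.8×(539−269) = 16000 J.
Q = ΔU = 16000 J.

16000 J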